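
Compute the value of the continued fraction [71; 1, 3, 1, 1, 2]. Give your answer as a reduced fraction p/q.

Work from the innermost term outward:
Start with 2.
1 + 1/(2/1) = 1 + 1/2 = 3/2
1 + 1/(3/2) = 1 + 2/3 = 5/3
3 + 1/(5/3) = 3 + 3/5 = 18/5
1 + 1/(18/5) = 1 + 5/18 = 23/18
71 + 1/(23/18) = 71 + 18/23 = 1651/23

1651/23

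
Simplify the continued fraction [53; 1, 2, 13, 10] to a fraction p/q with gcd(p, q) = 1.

21631/403

Collapse the nested fraction from the inside out:
Start with 10.
13 + 1/(10/1) = 13 + 1/10 = 131/10
2 + 1/(131/10) = 2 + 10/131 = 272/131
1 + 1/(272/131) = 1 + 131/272 = 403/272
53 + 1/(403/272) = 53 + 272/403 = 21631/403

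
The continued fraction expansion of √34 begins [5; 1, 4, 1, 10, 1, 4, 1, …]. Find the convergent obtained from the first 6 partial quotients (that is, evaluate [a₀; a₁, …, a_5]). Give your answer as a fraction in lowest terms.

414/71

Starting at the tail and folding back:
Start with 1.
10 + 1/(1/1) = 10 + 1/1 = 11/1
1 + 1/(11/1) = 1 + 1/11 = 12/11
4 + 1/(12/11) = 4 + 11/12 = 59/12
1 + 1/(59/12) = 1 + 12/59 = 71/59
5 + 1/(71/59) = 5 + 59/71 = 414/71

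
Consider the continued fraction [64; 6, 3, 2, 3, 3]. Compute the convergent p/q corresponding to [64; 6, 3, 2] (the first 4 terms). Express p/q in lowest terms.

2823/44

Collapse the nested fraction from the inside out:
Start with 2.
3 + 1/(2/1) = 3 + 1/2 = 7/2
6 + 1/(7/2) = 6 + 2/7 = 44/7
64 + 1/(44/7) = 64 + 7/44 = 2823/44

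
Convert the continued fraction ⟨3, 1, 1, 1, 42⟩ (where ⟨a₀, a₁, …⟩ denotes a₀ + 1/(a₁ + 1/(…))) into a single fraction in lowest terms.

a_0 = 3: 3/1
a_1 = 1: 4/1
a_2 = 1: 7/2
a_3 = 1: 11/3
a_4 = 42: 469/128

469/128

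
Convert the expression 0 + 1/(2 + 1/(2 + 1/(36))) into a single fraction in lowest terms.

Starting at the tail and folding back:
Start with 36.
2 + 1/(36/1) = 2 + 1/36 = 73/36
2 + 1/(73/36) = 2 + 36/73 = 182/73
0 + 1/(182/73) = 0 + 73/182 = 73/182

73/182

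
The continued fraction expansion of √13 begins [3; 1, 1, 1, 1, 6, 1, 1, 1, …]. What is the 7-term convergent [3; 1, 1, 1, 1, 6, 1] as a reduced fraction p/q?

a_0 = 3: 3/1
a_1 = 1: 4/1
a_2 = 1: 7/2
a_3 = 1: 11/3
a_4 = 1: 18/5
a_5 = 6: 119/33
a_6 = 1: 137/38

137/38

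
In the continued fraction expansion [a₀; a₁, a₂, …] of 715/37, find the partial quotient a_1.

3

⌊715/37⌋ = 19, remainder 12
⌊37/12⌋ = 3, remainder 1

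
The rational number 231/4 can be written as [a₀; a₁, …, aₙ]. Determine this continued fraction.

⌊231/4⌋ = 57, remainder 3
⌊4/3⌋ = 1, remainder 1
⌊3/1⌋ = 3, remainder 0

[57; 1, 3]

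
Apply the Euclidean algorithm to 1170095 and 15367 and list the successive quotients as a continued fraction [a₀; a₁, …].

1170095 ÷ 15367 → quotient 76, remainder 2203
15367 ÷ 2203 → quotient 6, remainder 2149
2203 ÷ 2149 → quotient 1, remainder 54
2149 ÷ 54 → quotient 39, remainder 43
54 ÷ 43 → quotient 1, remainder 11
43 ÷ 11 → quotient 3, remainder 10
11 ÷ 10 → quotient 1, remainder 1
10 ÷ 1 → quotient 10, remainder 0

[76; 6, 1, 39, 1, 3, 1, 10]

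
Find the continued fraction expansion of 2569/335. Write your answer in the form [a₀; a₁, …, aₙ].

2569 ÷ 335 → quotient 7, remainder 224
335 ÷ 224 → quotient 1, remainder 111
224 ÷ 111 → quotient 2, remainder 2
111 ÷ 2 → quotient 55, remainder 1
2 ÷ 1 → quotient 2, remainder 0

[7; 1, 2, 55, 2]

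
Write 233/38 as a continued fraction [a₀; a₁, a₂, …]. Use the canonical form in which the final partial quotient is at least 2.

⌊233/38⌋ = 6, remainder 5
⌊38/5⌋ = 7, remainder 3
⌊5/3⌋ = 1, remainder 2
⌊3/2⌋ = 1, remainder 1
⌊2/1⌋ = 2, remainder 0

[6; 7, 1, 1, 2]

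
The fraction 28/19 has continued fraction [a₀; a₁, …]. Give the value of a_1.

2

28 = 1·19 + 9, so a_0 = 1
19 = 2·9 + 1, so a_1 = 2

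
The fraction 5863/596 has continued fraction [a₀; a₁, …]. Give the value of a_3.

6

5863 ÷ 596 → quotient 9, remainder 499
596 ÷ 499 → quotient 1, remainder 97
499 ÷ 97 → quotient 5, remainder 14
97 ÷ 14 → quotient 6, remainder 13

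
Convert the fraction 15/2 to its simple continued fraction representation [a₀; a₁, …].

[7; 2]

⌊15/2⌋ = 7, remainder 1
⌊2/1⌋ = 2, remainder 0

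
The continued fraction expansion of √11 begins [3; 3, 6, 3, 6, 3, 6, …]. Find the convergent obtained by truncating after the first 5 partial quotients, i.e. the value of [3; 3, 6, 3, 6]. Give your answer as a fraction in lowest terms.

Work from the innermost term outward:
Start with 6.
3 + 1/(6/1) = 3 + 1/6 = 19/6
6 + 1/(19/6) = 6 + 6/19 = 120/19
3 + 1/(120/19) = 3 + 19/120 = 379/120
3 + 1/(379/120) = 3 + 120/379 = 1257/379

1257/379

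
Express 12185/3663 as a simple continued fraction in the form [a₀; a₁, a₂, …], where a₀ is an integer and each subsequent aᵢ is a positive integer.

[3; 3, 15, 1, 17, 1, 3]

Apply division with remainder until the remainder is 0:
⌊12185/3663⌋ = 3, remainder 1196
⌊3663/1196⌋ = 3, remainder 75
⌊1196/75⌋ = 15, remainder 71
⌊75/71⌋ = 1, remainder 4
⌊71/4⌋ = 17, remainder 3
⌊4/3⌋ = 1, remainder 1
⌊3/1⌋ = 3, remainder 0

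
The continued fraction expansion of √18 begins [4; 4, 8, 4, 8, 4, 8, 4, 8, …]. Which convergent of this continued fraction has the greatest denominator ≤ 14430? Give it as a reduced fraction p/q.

List convergents until the denominator exceeds the bound:
a_0 = 4: 4/1  (≤ bound)
a_1 = 4: 17/4  (≤ bound)
a_2 = 8: 140/33  (≤ bound)
a_3 = 4: 577/136  (≤ bound)
a_4 = 8: 4756/1121  (≤ bound)
a_5 = 4: 19601/4620  (≤ bound)
a_6 = 8: 161564/38081  (> 14430, stop)

19601/4620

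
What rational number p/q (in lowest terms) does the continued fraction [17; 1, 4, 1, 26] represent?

2871/161

Starting at the tail and folding back:
Start with 26.
1 + 1/(26/1) = 1 + 1/26 = 27/26
4 + 1/(27/26) = 4 + 26/27 = 134/27
1 + 1/(134/27) = 1 + 27/134 = 161/134
17 + 1/(161/134) = 17 + 134/161 = 2871/161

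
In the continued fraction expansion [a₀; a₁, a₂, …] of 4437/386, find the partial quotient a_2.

4437 = 11·386 + 191, so a_0 = 11
386 = 2·191 + 4, so a_1 = 2
191 = 47·4 + 3, so a_2 = 47

47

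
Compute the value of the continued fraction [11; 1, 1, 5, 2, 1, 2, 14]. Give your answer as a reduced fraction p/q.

Build up convergents one term at a time:
a_0 = 11: 11/1
a_1 = 1: 12/1
a_2 = 1: 23/2
a_3 = 5: 127/11
a_4 = 2: 277/24
a_5 = 1: 404/35
a_6 = 2: 1085/94
a_7 = 14: 15594/1351

15594/1351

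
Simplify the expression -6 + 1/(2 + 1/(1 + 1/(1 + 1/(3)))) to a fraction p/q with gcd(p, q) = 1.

Start with 3.
1 + 1/(3/1) = 1 + 1/3 = 4/3
1 + 1/(4/3) = 1 + 3/4 = 7/4
2 + 1/(7/4) = 2 + 4/7 = 18/7
-6 + 1/(18/7) = -6 + 7/18 = -101/18

-101/18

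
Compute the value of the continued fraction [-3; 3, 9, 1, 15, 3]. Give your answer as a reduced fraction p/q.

-4043/1510

Compute successive convergents:
a_0 = -3: -3/1
a_1 = 3: -8/3
a_2 = 9: -75/28
a_3 = 1: -83/31
a_4 = 15: -1320/493
a_5 = 3: -4043/1510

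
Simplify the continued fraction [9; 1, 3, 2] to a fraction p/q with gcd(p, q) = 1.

88/9

Compute successive convergents:
a_0 = 9: 9/1
a_1 = 1: 10/1
a_2 = 3: 39/4
a_3 = 2: 88/9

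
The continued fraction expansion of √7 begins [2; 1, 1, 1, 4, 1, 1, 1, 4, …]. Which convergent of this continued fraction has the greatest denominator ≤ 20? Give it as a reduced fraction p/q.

a_0 = 2: 2/1  (≤ bound)
a_1 = 1: 3/1  (≤ bound)
a_2 = 1: 5/2  (≤ bound)
a_3 = 1: 8/3  (≤ bound)
a_4 = 4: 37/14  (≤ bound)
a_5 = 1: 45/17  (≤ bound)
a_6 = 1: 82/31  (> 20, stop)

45/17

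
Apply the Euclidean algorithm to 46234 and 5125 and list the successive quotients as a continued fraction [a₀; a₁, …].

[9; 47, 54, 2]

⌊46234/5125⌋ = 9, remainder 109
⌊5125/109⌋ = 47, remainder 2
⌊109/2⌋ = 54, remainder 1
⌊2/1⌋ = 2, remainder 0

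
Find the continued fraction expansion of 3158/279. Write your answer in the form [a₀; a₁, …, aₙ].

3158 ÷ 279 → quotient 11, remainder 89
279 ÷ 89 → quotient 3, remainder 12
89 ÷ 12 → quotient 7, remainder 5
12 ÷ 5 → quotient 2, remainder 2
5 ÷ 2 → quotient 2, remainder 1
2 ÷ 1 → quotient 2, remainder 0

[11; 3, 7, 2, 2, 2]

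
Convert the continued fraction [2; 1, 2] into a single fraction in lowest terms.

a_0 = 2: 2/1
a_1 = 1: 3/1
a_2 = 2: 8/3

8/3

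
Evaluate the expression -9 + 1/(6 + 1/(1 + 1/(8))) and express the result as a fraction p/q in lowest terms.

-549/62

Work from the innermost term outward:
Start with 8.
1 + 1/(8/1) = 1 + 1/8 = 9/8
6 + 1/(9/8) = 6 + 8/9 = 62/9
-9 + 1/(62/9) = -9 + 9/62 = -549/62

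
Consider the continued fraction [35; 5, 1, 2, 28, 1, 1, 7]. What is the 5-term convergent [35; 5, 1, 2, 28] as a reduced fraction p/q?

16955/482

a_0 = 35: 35/1
a_1 = 5: 176/5
a_2 = 1: 211/6
a_3 = 2: 598/17
a_4 = 28: 16955/482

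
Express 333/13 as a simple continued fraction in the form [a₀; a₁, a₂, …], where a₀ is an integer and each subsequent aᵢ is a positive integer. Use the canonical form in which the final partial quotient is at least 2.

[25; 1, 1, 1, 1, 2]

Apply division with remainder until the remainder is 0:
333 = 25·13 + 8, so a_0 = 25
13 = 1·8 + 5, so a_1 = 1
8 = 1·5 + 3, so a_2 = 1
5 = 1·3 + 2, so a_3 = 1
3 = 1·2 + 1, so a_4 = 1
2 = 2·1 + 0, so a_5 = 2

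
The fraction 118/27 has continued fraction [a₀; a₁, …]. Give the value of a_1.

118 ÷ 27 → quotient 4, remainder 10
27 ÷ 10 → quotient 2, remainder 7

2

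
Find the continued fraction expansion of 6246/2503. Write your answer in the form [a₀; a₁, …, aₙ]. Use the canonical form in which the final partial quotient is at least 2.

Apply division with remainder until the remainder is 0:
6246 ÷ 2503 → quotient 2, remainder 1240
2503 ÷ 1240 → quotient 2, remainder 23
1240 ÷ 23 → quotient 53, remainder 21
23 ÷ 21 → quotient 1, remainder 2
21 ÷ 2 → quotient 10, remainder 1
2 ÷ 1 → quotient 2, remainder 0

[2; 2, 53, 1, 10, 2]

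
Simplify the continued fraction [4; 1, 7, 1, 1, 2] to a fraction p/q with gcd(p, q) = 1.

210/43

Starting at the tail and folding back:
Start with 2.
1 + 1/(2/1) = 1 + 1/2 = 3/2
1 + 1/(3/2) = 1 + 2/3 = 5/3
7 + 1/(5/3) = 7 + 3/5 = 38/5
1 + 1/(38/5) = 1 + 5/38 = 43/38
4 + 1/(43/38) = 4 + 38/43 = 210/43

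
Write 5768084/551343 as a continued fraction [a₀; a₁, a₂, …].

5768084 = 10·551343 + 254654, so a_0 = 10
551343 = 2·254654 + 42035, so a_1 = 2
254654 = 6·42035 + 2444, so a_2 = 6
42035 = 17·2444 + 487, so a_3 = 17
2444 = 5·487 + 9, so a_4 = 5
487 = 54·9 + 1, so a_5 = 54
9 = 9·1 + 0, so a_6 = 9

[10; 2, 6, 17, 5, 54, 9]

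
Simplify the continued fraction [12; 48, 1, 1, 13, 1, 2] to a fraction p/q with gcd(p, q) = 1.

a_0 = 12: 12/1
a_1 = 48: 577/48
a_2 = 1: 589/49
a_3 = 1: 1166/97
a_4 = 13: 15747/1310
a_5 = 1: 16913/1407
a_6 = 2: 49573/4124

49573/4124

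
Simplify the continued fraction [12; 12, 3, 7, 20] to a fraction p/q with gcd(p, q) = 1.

65927/5457

Compute successive convergents:
a_0 = 12: 12/1
a_1 = 12: 145/12
a_2 = 3: 447/37
a_3 = 7: 3274/271
a_4 = 20: 65927/5457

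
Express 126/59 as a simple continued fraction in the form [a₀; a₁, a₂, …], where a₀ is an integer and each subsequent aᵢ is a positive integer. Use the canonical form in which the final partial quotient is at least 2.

⌊126/59⌋ = 2, remainder 8
⌊59/8⌋ = 7, remainder 3
⌊8/3⌋ = 2, remainder 2
⌊3/2⌋ = 1, remainder 1
⌊2/1⌋ = 2, remainder 0

[2; 7, 2, 1, 2]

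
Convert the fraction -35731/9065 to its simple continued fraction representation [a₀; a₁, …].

[-4; 17, 7, 2, 1, 7, 3]

⌊-35731/9065⌋ = -4, remainder 529
⌊9065/529⌋ = 17, remainder 72
⌊529/72⌋ = 7, remainder 25
⌊72/25⌋ = 2, remainder 22
⌊25/22⌋ = 1, remainder 3
⌊22/3⌋ = 7, remainder 1
⌊3/1⌋ = 3, remainder 0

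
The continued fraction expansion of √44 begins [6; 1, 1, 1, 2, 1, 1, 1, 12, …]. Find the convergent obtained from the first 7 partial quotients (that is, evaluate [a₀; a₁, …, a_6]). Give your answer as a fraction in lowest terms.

126/19

Build up convergents one term at a time:
a_0 = 6: 6/1
a_1 = 1: 7/1
a_2 = 1: 13/2
a_3 = 1: 20/3
a_4 = 2: 53/8
a_5 = 1: 73/11
a_6 = 1: 126/19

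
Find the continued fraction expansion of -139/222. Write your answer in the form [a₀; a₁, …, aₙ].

[-1; 2, 1, 2, 13, 2]

Run the Euclidean algorithm, recording each quotient:
-139 = -1·222 + 83, so a_0 = -1
222 = 2·83 + 56, so a_1 = 2
83 = 1·56 + 27, so a_2 = 1
56 = 2·27 + 2, so a_3 = 2
27 = 13·2 + 1, so a_4 = 13
2 = 2·1 + 0, so a_5 = 2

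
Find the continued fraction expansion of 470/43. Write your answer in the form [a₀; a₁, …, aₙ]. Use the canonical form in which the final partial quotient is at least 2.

470 ÷ 43 → quotient 10, remainder 40
43 ÷ 40 → quotient 1, remainder 3
40 ÷ 3 → quotient 13, remainder 1
3 ÷ 1 → quotient 3, remainder 0

[10; 1, 13, 3]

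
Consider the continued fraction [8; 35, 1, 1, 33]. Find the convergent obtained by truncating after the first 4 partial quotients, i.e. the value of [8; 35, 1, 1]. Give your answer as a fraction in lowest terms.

570/71

Start with 1.
1 + 1/(1/1) = 1 + 1/1 = 2/1
35 + 1/(2/1) = 35 + 1/2 = 71/2
8 + 1/(71/2) = 8 + 2/71 = 570/71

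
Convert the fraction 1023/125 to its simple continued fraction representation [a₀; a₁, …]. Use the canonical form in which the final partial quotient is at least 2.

[8; 5, 2, 3, 3]

1023 ÷ 125 → quotient 8, remainder 23
125 ÷ 23 → quotient 5, remainder 10
23 ÷ 10 → quotient 2, remainder 3
10 ÷ 3 → quotient 3, remainder 1
3 ÷ 1 → quotient 3, remainder 0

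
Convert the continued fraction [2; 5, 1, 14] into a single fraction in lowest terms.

a_0 = 2: 2/1
a_1 = 5: 11/5
a_2 = 1: 13/6
a_3 = 14: 193/89

193/89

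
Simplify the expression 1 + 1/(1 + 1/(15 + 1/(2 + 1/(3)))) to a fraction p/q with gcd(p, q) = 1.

Start with 3.
2 + 1/(3/1) = 2 + 1/3 = 7/3
15 + 1/(7/3) = 15 + 3/7 = 108/7
1 + 1/(108/7) = 1 + 7/108 = 115/108
1 + 1/(115/108) = 1 + 108/115 = 223/115

223/115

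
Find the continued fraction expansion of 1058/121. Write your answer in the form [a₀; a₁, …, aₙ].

Run the Euclidean algorithm, recording each quotient:
1058 ÷ 121 → quotient 8, remainder 90
121 ÷ 90 → quotient 1, remainder 31
90 ÷ 31 → quotient 2, remainder 28
31 ÷ 28 → quotient 1, remainder 3
28 ÷ 3 → quotient 9, remainder 1
3 ÷ 1 → quotient 3, remainder 0

[8; 1, 2, 1, 9, 3]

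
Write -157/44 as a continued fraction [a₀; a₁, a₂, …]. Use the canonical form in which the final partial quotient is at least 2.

[-4; 2, 3, 6]

Apply division with remainder until the remainder is 0:
-157 ÷ 44 → quotient -4, remainder 19
44 ÷ 19 → quotient 2, remainder 6
19 ÷ 6 → quotient 3, remainder 1
6 ÷ 1 → quotient 6, remainder 0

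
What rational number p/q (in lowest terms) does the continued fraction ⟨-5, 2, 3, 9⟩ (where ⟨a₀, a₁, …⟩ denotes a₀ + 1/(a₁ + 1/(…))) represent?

Start with 9.
3 + 1/(9/1) = 3 + 1/9 = 28/9
2 + 1/(28/9) = 2 + 9/28 = 65/28
-5 + 1/(65/28) = -5 + 28/65 = -297/65

-297/65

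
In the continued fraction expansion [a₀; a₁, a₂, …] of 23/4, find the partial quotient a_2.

3

23 ÷ 4 → quotient 5, remainder 3
4 ÷ 3 → quotient 1, remainder 1
3 ÷ 1 → quotient 3, remainder 0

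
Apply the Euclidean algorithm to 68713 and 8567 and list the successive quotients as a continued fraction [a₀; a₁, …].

[8; 48, 2, 2, 35]

68713 = 8·8567 + 177, so a_0 = 8
8567 = 48·177 + 71, so a_1 = 48
177 = 2·71 + 35, so a_2 = 2
71 = 2·35 + 1, so a_3 = 2
35 = 35·1 + 0, so a_4 = 35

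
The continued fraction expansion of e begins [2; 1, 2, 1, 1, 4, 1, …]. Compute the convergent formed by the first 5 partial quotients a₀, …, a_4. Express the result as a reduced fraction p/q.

a_0 = 2: 2/1
a_1 = 1: 3/1
a_2 = 2: 8/3
a_3 = 1: 11/4
a_4 = 1: 19/7

19/7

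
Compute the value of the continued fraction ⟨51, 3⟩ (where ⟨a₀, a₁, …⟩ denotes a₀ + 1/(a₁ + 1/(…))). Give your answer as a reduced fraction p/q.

a_0 = 51: 51/1
a_1 = 3: 154/3

154/3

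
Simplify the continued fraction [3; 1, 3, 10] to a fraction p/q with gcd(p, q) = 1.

a_0 = 3: 3/1
a_1 = 1: 4/1
a_2 = 3: 15/4
a_3 = 10: 154/41

154/41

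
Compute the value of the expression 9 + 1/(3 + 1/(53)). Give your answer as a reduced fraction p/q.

1493/160

Start with 53.
3 + 1/(53/1) = 3 + 1/53 = 160/53
9 + 1/(160/53) = 9 + 53/160 = 1493/160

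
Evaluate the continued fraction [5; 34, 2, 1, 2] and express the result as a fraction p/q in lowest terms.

1383/275

Start with 2.
1 + 1/(2/1) = 1 + 1/2 = 3/2
2 + 1/(3/2) = 2 + 2/3 = 8/3
34 + 1/(8/3) = 34 + 3/8 = 275/8
5 + 1/(275/8) = 5 + 8/275 = 1383/275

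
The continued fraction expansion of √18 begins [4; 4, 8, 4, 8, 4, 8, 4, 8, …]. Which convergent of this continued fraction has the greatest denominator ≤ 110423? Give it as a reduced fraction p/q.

a_0 = 4: 4/1  (≤ bound)
a_1 = 4: 17/4  (≤ bound)
a_2 = 8: 140/33  (≤ bound)
a_3 = 4: 577/136  (≤ bound)
a_4 = 8: 4756/1121  (≤ bound)
a_5 = 4: 19601/4620  (≤ bound)
a_6 = 8: 161564/38081  (≤ bound)
a_7 = 4: 665857/156944  (> 110423, stop)

161564/38081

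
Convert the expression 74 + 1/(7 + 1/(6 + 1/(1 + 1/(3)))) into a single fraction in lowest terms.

14309/193

Starting at the tail and folding back:
Start with 3.
1 + 1/(3/1) = 1 + 1/3 = 4/3
6 + 1/(4/3) = 6 + 3/4 = 27/4
7 + 1/(27/4) = 7 + 4/27 = 193/27
74 + 1/(193/27) = 74 + 27/193 = 14309/193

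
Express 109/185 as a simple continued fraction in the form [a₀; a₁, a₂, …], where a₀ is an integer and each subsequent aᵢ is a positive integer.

⌊109/185⌋ = 0, remainder 109
⌊185/109⌋ = 1, remainder 76
⌊109/76⌋ = 1, remainder 33
⌊76/33⌋ = 2, remainder 10
⌊33/10⌋ = 3, remainder 3
⌊10/3⌋ = 3, remainder 1
⌊3/1⌋ = 3, remainder 0

[0; 1, 1, 2, 3, 3, 3]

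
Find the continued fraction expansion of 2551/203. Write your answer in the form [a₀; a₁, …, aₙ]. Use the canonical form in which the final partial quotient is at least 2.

2551 = 12·203 + 115, so a_0 = 12
203 = 1·115 + 88, so a_1 = 1
115 = 1·88 + 27, so a_2 = 1
88 = 3·27 + 7, so a_3 = 3
27 = 3·7 + 6, so a_4 = 3
7 = 1·6 + 1, so a_5 = 1
6 = 6·1 + 0, so a_6 = 6

[12; 1, 1, 3, 3, 1, 6]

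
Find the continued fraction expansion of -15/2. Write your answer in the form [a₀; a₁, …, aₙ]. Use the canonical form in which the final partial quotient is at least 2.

[-8; 2]

Apply division with remainder until the remainder is 0:
-15 ÷ 2 → quotient -8, remainder 1
2 ÷ 1 → quotient 2, remainder 0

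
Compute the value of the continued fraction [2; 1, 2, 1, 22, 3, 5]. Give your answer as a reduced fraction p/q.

Start with 5.
3 + 1/(5/1) = 3 + 1/5 = 16/5
22 + 1/(16/5) = 22 + 5/16 = 357/16
1 + 1/(357/16) = 1 + 16/357 = 373/357
2 + 1/(373/357) = 2 + 357/373 = 1103/373
1 + 1/(1103/373) = 1 + 373/1103 = 1476/1103
2 + 1/(1476/1103) = 2 + 1103/1476 = 4055/1476

4055/1476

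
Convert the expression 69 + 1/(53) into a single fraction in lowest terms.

Use the convergent recurrence hₖ = aₖ·hₖ₋₁ + hₖ₋₂ (and likewise for the denominators kₖ):
a_0 = 69: 69/1
a_1 = 53: 3658/53

3658/53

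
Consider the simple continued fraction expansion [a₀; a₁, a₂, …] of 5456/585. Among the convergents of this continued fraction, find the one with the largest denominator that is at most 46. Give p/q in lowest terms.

List convergents until the denominator exceeds the bound:
a_0 = 9: 9/1  (≤ bound)
a_1 = 3: 28/3  (≤ bound)
a_2 = 15: 429/46  (≤ bound)
a_3 = 1: 457/49  (> 46, stop)

429/46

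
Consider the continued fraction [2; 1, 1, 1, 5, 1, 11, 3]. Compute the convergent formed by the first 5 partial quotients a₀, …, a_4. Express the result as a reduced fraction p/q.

Collapse the nested fraction from the inside out:
Start with 5.
1 + 1/(5/1) = 1 + 1/5 = 6/5
1 + 1/(6/5) = 1 + 5/6 = 11/6
1 + 1/(11/6) = 1 + 6/11 = 17/11
2 + 1/(17/11) = 2 + 11/17 = 45/17

45/17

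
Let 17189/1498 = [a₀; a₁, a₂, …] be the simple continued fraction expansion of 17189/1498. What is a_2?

Repeatedly divide and take the remainder:
17189 ÷ 1498 → quotient 11, remainder 711
1498 ÷ 711 → quotient 2, remainder 76
711 ÷ 76 → quotient 9, remainder 27

9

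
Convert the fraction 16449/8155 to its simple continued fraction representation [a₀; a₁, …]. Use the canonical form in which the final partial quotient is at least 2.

[2; 58, 1, 2, 46]

Apply division with remainder until the remainder is 0:
16449 ÷ 8155 → quotient 2, remainder 139
8155 ÷ 139 → quotient 58, remainder 93
139 ÷ 93 → quotient 1, remainder 46
93 ÷ 46 → quotient 2, remainder 1
46 ÷ 1 → quotient 46, remainder 0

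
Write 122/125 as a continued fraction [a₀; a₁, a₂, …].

⌊122/125⌋ = 0, remainder 122
⌊125/122⌋ = 1, remainder 3
⌊122/3⌋ = 40, remainder 2
⌊3/2⌋ = 1, remainder 1
⌊2/1⌋ = 2, remainder 0

[0; 1, 40, 1, 2]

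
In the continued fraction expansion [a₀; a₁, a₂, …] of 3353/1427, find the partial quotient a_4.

7

⌊3353/1427⌋ = 2, remainder 499
⌊1427/499⌋ = 2, remainder 429
⌊499/429⌋ = 1, remainder 70
⌊429/70⌋ = 6, remainder 9
⌊70/9⌋ = 7, remainder 7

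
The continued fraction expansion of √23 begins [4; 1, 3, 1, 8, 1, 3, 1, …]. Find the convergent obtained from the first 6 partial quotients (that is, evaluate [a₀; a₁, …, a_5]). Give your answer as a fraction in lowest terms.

235/49

Start with 1.
8 + 1/(1/1) = 8 + 1/1 = 9/1
1 + 1/(9/1) = 1 + 1/9 = 10/9
3 + 1/(10/9) = 3 + 9/10 = 39/10
1 + 1/(39/10) = 1 + 10/39 = 49/39
4 + 1/(49/39) = 4 + 39/49 = 235/49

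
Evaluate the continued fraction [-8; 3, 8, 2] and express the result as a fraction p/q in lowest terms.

Start with 2.
8 + 1/(2/1) = 8 + 1/2 = 17/2
3 + 1/(17/2) = 3 + 2/17 = 53/17
-8 + 1/(53/17) = -8 + 17/53 = -407/53

-407/53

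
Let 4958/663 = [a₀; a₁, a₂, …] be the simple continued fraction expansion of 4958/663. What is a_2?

Repeatedly divide and take the remainder:
4958 ÷ 663 → quotient 7, remainder 317
663 ÷ 317 → quotient 2, remainder 29
317 ÷ 29 → quotient 10, remainder 27

10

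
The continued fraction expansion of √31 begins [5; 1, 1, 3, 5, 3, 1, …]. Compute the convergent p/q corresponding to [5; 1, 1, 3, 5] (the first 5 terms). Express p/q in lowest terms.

a_0 = 5: 5/1
a_1 = 1: 6/1
a_2 = 1: 11/2
a_3 = 3: 39/7
a_4 = 5: 206/37

206/37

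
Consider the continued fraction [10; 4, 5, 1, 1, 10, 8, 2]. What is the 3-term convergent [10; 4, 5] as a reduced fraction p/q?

215/21

Start with 5.
4 + 1/(5/1) = 4 + 1/5 = 21/5
10 + 1/(21/5) = 10 + 5/21 = 215/21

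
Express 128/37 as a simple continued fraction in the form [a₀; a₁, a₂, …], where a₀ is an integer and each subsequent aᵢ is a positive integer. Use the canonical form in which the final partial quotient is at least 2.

[3; 2, 5, 1, 2]

⌊128/37⌋ = 3, remainder 17
⌊37/17⌋ = 2, remainder 3
⌊17/3⌋ = 5, remainder 2
⌊3/2⌋ = 1, remainder 1
⌊2/1⌋ = 2, remainder 0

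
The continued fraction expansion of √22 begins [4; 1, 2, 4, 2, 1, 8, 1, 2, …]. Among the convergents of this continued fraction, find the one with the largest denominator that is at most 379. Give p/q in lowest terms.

1712/365

a_0 = 4: 4/1  (≤ bound)
a_1 = 1: 5/1  (≤ bound)
a_2 = 2: 14/3  (≤ bound)
a_3 = 4: 61/13  (≤ bound)
a_4 = 2: 136/29  (≤ bound)
a_5 = 1: 197/42  (≤ bound)
a_6 = 8: 1712/365  (≤ bound)
a_7 = 1: 1909/407  (> 379, stop)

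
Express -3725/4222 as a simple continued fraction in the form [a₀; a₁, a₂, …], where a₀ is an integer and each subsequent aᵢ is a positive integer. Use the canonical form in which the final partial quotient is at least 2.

[-1; 8, 2, 49, 5]

Run the Euclidean algorithm, recording each quotient:
-3725 = -1·4222 + 497, so a_0 = -1
4222 = 8·497 + 246, so a_1 = 8
497 = 2·246 + 5, so a_2 = 2
246 = 49·5 + 1, so a_3 = 49
5 = 5·1 + 0, so a_4 = 5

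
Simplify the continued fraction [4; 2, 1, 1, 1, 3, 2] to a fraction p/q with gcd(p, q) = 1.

289/66

a_0 = 4: 4/1
a_1 = 2: 9/2
a_2 = 1: 13/3
a_3 = 1: 22/5
a_4 = 1: 35/8
a_5 = 3: 127/29
a_6 = 2: 289/66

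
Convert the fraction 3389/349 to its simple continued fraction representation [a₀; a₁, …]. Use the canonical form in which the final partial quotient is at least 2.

[9; 1, 2, 2, 5, 9]

⌊3389/349⌋ = 9, remainder 248
⌊349/248⌋ = 1, remainder 101
⌊248/101⌋ = 2, remainder 46
⌊101/46⌋ = 2, remainder 9
⌊46/9⌋ = 5, remainder 1
⌊9/1⌋ = 9, remainder 0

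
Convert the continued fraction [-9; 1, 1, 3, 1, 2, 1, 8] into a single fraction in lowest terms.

Start with 8.
1 + 1/(8/1) = 1 + 1/8 = 9/8
2 + 1/(9/8) = 2 + 8/9 = 26/9
1 + 1/(26/9) = 1 + 9/26 = 35/26
3 + 1/(35/26) = 3 + 26/35 = 131/35
1 + 1/(131/35) = 1 + 35/131 = 166/131
1 + 1/(166/131) = 1 + 131/166 = 297/166
-9 + 1/(297/166) = -9 + 166/297 = -2507/297

-2507/297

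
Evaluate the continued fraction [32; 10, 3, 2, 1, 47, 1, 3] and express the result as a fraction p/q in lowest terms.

Collapse the nested fraction from the inside out:
Start with 3.
1 + 1/(3/1) = 1 + 1/3 = 4/3
47 + 1/(4/3) = 47 + 3/4 = 191/4
1 + 1/(191/4) = 1 + 4/191 = 195/191
2 + 1/(195/191) = 2 + 191/195 = 581/195
3 + 1/(581/195) = 3 + 195/581 = 1938/581
10 + 1/(1938/581) = 10 + 581/1938 = 19961/1938
32 + 1/(19961/1938) = 32 + 1938/19961 = 640690/19961

640690/19961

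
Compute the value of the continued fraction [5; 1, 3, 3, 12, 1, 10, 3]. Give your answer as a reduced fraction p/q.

Start with 3.
10 + 1/(3/1) = 10 + 1/3 = 31/3
1 + 1/(31/3) = 1 + 3/31 = 34/31
12 + 1/(34/31) = 12 + 31/34 = 439/34
3 + 1/(439/34) = 3 + 34/439 = 1351/439
3 + 1/(1351/439) = 3 + 439/1351 = 4492/1351
1 + 1/(4492/1351) = 1 + 1351/4492 = 5843/4492
5 + 1/(5843/4492) = 5 + 4492/5843 = 33707/5843

33707/5843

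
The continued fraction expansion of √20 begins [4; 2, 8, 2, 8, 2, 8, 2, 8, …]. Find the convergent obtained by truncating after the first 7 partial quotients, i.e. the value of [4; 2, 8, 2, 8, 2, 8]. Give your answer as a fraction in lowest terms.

24476/5473

Work from the innermost term outward:
Start with 8.
2 + 1/(8/1) = 2 + 1/8 = 17/8
8 + 1/(17/8) = 8 + 8/17 = 144/17
2 + 1/(144/17) = 2 + 17/144 = 305/144
8 + 1/(305/144) = 8 + 144/305 = 2584/305
2 + 1/(2584/305) = 2 + 305/2584 = 5473/2584
4 + 1/(5473/2584) = 4 + 2584/5473 = 24476/5473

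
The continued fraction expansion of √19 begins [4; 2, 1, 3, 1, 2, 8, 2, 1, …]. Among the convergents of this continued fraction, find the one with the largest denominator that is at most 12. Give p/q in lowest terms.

48/11

a_0 = 4: 4/1  (≤ bound)
a_1 = 2: 9/2  (≤ bound)
a_2 = 1: 13/3  (≤ bound)
a_3 = 3: 48/11  (≤ bound)
a_4 = 1: 61/14  (> 12, stop)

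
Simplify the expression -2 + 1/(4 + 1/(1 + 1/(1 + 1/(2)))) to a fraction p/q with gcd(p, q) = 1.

a_0 = -2: -2/1
a_1 = 4: -7/4
a_2 = 1: -9/5
a_3 = 1: -16/9
a_4 = 2: -41/23

-41/23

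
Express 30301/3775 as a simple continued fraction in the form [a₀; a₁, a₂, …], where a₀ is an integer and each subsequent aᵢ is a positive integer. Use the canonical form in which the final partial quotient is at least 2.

[8; 37, 2, 1, 1, 1, 12]

30301 = 8·3775 + 101, so a_0 = 8
3775 = 37·101 + 38, so a_1 = 37
101 = 2·38 + 25, so a_2 = 2
38 = 1·25 + 13, so a_3 = 1
25 = 1·13 + 12, so a_4 = 1
13 = 1·12 + 1, so a_5 = 1
12 = 12·1 + 0, so a_6 = 12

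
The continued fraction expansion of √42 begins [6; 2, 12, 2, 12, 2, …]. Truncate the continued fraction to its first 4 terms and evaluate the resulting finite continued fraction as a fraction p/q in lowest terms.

Start with 2.
12 + 1/(2/1) = 12 + 1/2 = 25/2
2 + 1/(25/2) = 2 + 2/25 = 52/25
6 + 1/(52/25) = 6 + 25/52 = 337/52

337/52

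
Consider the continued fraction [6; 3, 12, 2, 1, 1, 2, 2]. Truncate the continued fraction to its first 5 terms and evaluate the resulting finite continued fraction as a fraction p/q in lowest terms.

Collapse the nested fraction from the inside out:
Start with 1.
2 + 1/(1/1) = 2 + 1/1 = 3/1
12 + 1/(3/1) = 12 + 1/3 = 37/3
3 + 1/(37/3) = 3 + 3/37 = 114/37
6 + 1/(114/37) = 6 + 37/114 = 721/114

721/114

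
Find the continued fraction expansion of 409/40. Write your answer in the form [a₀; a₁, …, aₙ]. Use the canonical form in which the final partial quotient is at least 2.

[10; 4, 2, 4]

409 ÷ 40 → quotient 10, remainder 9
40 ÷ 9 → quotient 4, remainder 4
9 ÷ 4 → quotient 2, remainder 1
4 ÷ 1 → quotient 4, remainder 0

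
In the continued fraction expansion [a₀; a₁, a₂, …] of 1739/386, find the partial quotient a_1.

1

Run the Euclidean algorithm, recording each quotient:
1739 ÷ 386 → quotient 4, remainder 195
386 ÷ 195 → quotient 1, remainder 191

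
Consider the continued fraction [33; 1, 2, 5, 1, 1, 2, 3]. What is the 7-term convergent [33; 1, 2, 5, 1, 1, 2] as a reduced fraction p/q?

2998/89

a_0 = 33: 33/1
a_1 = 1: 34/1
a_2 = 2: 101/3
a_3 = 5: 539/16
a_4 = 1: 640/19
a_5 = 1: 1179/35
a_6 = 2: 2998/89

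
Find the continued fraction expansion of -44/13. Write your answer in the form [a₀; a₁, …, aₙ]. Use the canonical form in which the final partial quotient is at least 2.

[-4; 1, 1, 1, 1, 2]

Apply division with remainder until the remainder is 0:
-44 = -4·13 + 8, so a_0 = -4
13 = 1·8 + 5, so a_1 = 1
8 = 1·5 + 3, so a_2 = 1
5 = 1·3 + 2, so a_3 = 1
3 = 1·2 + 1, so a_4 = 1
2 = 2·1 + 0, so a_5 = 2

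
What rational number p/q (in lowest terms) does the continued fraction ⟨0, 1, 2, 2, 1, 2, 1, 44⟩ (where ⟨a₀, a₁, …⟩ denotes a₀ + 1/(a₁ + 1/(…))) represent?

1163/1655

Starting at the tail and folding back:
Start with 44.
1 + 1/(44/1) = 1 + 1/44 = 45/44
2 + 1/(45/44) = 2 + 44/45 = 134/45
1 + 1/(134/45) = 1 + 45/134 = 179/134
2 + 1/(179/134) = 2 + 134/179 = 492/179
2 + 1/(492/179) = 2 + 179/492 = 1163/492
1 + 1/(1163/492) = 1 + 492/1163 = 1655/1163
0 + 1/(1655/1163) = 0 + 1163/1655 = 1163/1655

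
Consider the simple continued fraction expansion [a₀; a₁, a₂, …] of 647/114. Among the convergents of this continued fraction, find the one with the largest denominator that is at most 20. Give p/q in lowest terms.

a_0 = 5: 5/1  (≤ bound)
a_1 = 1: 6/1  (≤ bound)
a_2 = 2: 17/3  (≤ bound)
a_3 = 12: 210/37  (> 20, stop)

17/3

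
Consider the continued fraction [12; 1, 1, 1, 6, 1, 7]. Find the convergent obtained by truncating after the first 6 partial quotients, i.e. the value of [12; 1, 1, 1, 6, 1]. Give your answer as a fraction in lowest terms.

291/23

Use the convergent recurrence hₖ = aₖ·hₖ₋₁ + hₖ₋₂ (and likewise for the denominators kₖ):
a_0 = 12: 12/1
a_1 = 1: 13/1
a_2 = 1: 25/2
a_3 = 1: 38/3
a_4 = 6: 253/20
a_5 = 1: 291/23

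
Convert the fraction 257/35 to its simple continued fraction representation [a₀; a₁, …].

[7; 2, 1, 11]

⌊257/35⌋ = 7, remainder 12
⌊35/12⌋ = 2, remainder 11
⌊12/11⌋ = 1, remainder 1
⌊11/1⌋ = 11, remainder 0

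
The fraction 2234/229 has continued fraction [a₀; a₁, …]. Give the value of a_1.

Run the Euclidean algorithm, recording each quotient:
2234 = 9·229 + 173, so a_0 = 9
229 = 1·173 + 56, so a_1 = 1

1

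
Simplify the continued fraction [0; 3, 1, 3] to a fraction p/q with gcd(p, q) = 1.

4/15

Build up convergents one term at a time:
a_0 = 0: 0/1
a_1 = 3: 1/3
a_2 = 1: 1/4
a_3 = 3: 4/15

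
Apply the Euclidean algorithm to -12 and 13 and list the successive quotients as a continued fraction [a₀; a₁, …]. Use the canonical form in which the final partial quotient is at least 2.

[-1; 13]

Repeatedly divide and take the remainder:
⌊-12/13⌋ = -1, remainder 1
⌊13/1⌋ = 13, remainder 0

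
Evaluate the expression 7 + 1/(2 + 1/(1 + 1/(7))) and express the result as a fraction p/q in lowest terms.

169/23

a_0 = 7: 7/1
a_1 = 2: 15/2
a_2 = 1: 22/3
a_3 = 7: 169/23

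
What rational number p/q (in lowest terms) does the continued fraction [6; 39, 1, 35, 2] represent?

Use the convergent recurrence hₖ = aₖ·hₖ₋₁ + hₖ₋₂ (and likewise for the denominators kₖ):
a_0 = 6: 6/1
a_1 = 39: 235/39
a_2 = 1: 241/40
a_3 = 35: 8670/1439
a_4 = 2: 17581/2918

17581/2918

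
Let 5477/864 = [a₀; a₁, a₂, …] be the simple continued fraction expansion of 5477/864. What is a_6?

7

⌊5477/864⌋ = 6, remainder 293
⌊864/293⌋ = 2, remainder 278
⌊293/278⌋ = 1, remainder 15
⌊278/15⌋ = 18, remainder 8
⌊15/8⌋ = 1, remainder 7
⌊8/7⌋ = 1, remainder 1
⌊7/1⌋ = 7, remainder 0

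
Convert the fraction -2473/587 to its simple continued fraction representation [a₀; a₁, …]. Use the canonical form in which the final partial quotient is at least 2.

⌊-2473/587⌋ = -5, remainder 462
⌊587/462⌋ = 1, remainder 125
⌊462/125⌋ = 3, remainder 87
⌊125/87⌋ = 1, remainder 38
⌊87/38⌋ = 2, remainder 11
⌊38/11⌋ = 3, remainder 5
⌊11/5⌋ = 2, remainder 1
⌊5/1⌋ = 5, remainder 0

[-5; 1, 3, 1, 2, 3, 2, 5]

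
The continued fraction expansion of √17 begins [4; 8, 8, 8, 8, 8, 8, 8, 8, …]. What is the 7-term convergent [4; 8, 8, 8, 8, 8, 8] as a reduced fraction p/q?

1166876/283009

Build up convergents one term at a time:
a_0 = 4: 4/1
a_1 = 8: 33/8
a_2 = 8: 268/65
a_3 = 8: 2177/528
a_4 = 8: 17684/4289
a_5 = 8: 143649/34840
a_6 = 8: 1166876/283009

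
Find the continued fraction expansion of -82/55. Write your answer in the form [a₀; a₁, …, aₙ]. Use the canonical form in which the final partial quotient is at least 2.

Run the Euclidean algorithm, recording each quotient:
⌊-82/55⌋ = -2, remainder 28
⌊55/28⌋ = 1, remainder 27
⌊28/27⌋ = 1, remainder 1
⌊27/1⌋ = 27, remainder 0

[-2; 1, 1, 27]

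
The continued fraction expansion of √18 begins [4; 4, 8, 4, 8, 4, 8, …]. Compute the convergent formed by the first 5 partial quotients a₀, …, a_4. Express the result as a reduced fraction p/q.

4756/1121

Start with 8.
4 + 1/(8/1) = 4 + 1/8 = 33/8
8 + 1/(33/8) = 8 + 8/33 = 272/33
4 + 1/(272/33) = 4 + 33/272 = 1121/272
4 + 1/(1121/272) = 4 + 272/1121 = 4756/1121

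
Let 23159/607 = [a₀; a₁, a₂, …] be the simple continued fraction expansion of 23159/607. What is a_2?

1

23159 ÷ 607 → quotient 38, remainder 93
607 ÷ 93 → quotient 6, remainder 49
93 ÷ 49 → quotient 1, remainder 44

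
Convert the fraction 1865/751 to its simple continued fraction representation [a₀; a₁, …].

1865 ÷ 751 → quotient 2, remainder 363
751 ÷ 363 → quotient 2, remainder 25
363 ÷ 25 → quotient 14, remainder 13
25 ÷ 13 → quotient 1, remainder 12
13 ÷ 12 → quotient 1, remainder 1
12 ÷ 1 → quotient 12, remainder 0

[2; 2, 14, 1, 1, 12]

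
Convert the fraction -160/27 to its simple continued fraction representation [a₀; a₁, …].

-160 ÷ 27 → quotient -6, remainder 2
27 ÷ 2 → quotient 13, remainder 1
2 ÷ 1 → quotient 2, remainder 0

[-6; 13, 2]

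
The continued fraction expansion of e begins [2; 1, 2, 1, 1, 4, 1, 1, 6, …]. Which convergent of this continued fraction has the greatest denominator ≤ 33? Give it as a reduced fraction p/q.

List convergents until the denominator exceeds the bound:
a_0 = 2: 2/1  (≤ bound)
a_1 = 1: 3/1  (≤ bound)
a_2 = 2: 8/3  (≤ bound)
a_3 = 1: 11/4  (≤ bound)
a_4 = 1: 19/7  (≤ bound)
a_5 = 4: 87/32  (≤ bound)
a_6 = 1: 106/39  (> 33, stop)

87/32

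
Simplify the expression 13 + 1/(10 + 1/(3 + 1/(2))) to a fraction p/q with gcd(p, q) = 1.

943/72

Start with 2.
3 + 1/(2/1) = 3 + 1/2 = 7/2
10 + 1/(7/2) = 10 + 2/7 = 72/7
13 + 1/(72/7) = 13 + 7/72 = 943/72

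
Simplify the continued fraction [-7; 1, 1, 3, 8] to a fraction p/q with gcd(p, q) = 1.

Starting at the tail and folding back:
Start with 8.
3 + 1/(8/1) = 3 + 1/8 = 25/8
1 + 1/(25/8) = 1 + 8/25 = 33/25
1 + 1/(33/25) = 1 + 25/33 = 58/33
-7 + 1/(58/33) = -7 + 33/58 = -373/58

-373/58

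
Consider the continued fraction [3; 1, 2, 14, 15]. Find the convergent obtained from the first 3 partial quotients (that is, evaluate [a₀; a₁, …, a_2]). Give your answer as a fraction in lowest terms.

Build up convergents one term at a time:
a_0 = 3: 3/1
a_1 = 1: 4/1
a_2 = 2: 11/3

11/3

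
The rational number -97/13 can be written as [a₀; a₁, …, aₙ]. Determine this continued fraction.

[-8; 1, 1, 6]

Apply division with remainder until the remainder is 0:
-97 ÷ 13 → quotient -8, remainder 7
13 ÷ 7 → quotient 1, remainder 6
7 ÷ 6 → quotient 1, remainder 1
6 ÷ 1 → quotient 6, remainder 0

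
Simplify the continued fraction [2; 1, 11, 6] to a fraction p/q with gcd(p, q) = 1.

213/73

Start with 6.
11 + 1/(6/1) = 11 + 1/6 = 67/6
1 + 1/(67/6) = 1 + 6/67 = 73/67
2 + 1/(73/67) = 2 + 67/73 = 213/73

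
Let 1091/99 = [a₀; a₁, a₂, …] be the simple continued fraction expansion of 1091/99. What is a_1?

49

1091 ÷ 99 → quotient 11, remainder 2
99 ÷ 2 → quotient 49, remainder 1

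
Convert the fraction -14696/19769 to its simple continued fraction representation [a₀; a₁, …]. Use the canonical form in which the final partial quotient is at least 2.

[-1; 3, 1, 8, 1, 2, 3, 52]

Run the Euclidean algorithm, recording each quotient:
-14696 ÷ 19769 → quotient -1, remainder 5073
19769 ÷ 5073 → quotient 3, remainder 4550
5073 ÷ 4550 → quotient 1, remainder 523
4550 ÷ 523 → quotient 8, remainder 366
523 ÷ 366 → quotient 1, remainder 157
366 ÷ 157 → quotient 2, remainder 52
157 ÷ 52 → quotient 3, remainder 1
52 ÷ 1 → quotient 52, remainder 0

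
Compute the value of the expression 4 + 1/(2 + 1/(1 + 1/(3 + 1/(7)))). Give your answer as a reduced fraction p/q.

Start with 7.
3 + 1/(7/1) = 3 + 1/7 = 22/7
1 + 1/(22/7) = 1 + 7/22 = 29/22
2 + 1/(29/22) = 2 + 22/29 = 80/29
4 + 1/(80/29) = 4 + 29/80 = 349/80

349/80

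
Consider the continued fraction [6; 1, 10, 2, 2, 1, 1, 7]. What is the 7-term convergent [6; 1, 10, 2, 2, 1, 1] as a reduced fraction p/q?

a_0 = 6: 6/1
a_1 = 1: 7/1
a_2 = 10: 76/11
a_3 = 2: 159/23
a_4 = 2: 394/57
a_5 = 1: 553/80
a_6 = 1: 947/137

947/137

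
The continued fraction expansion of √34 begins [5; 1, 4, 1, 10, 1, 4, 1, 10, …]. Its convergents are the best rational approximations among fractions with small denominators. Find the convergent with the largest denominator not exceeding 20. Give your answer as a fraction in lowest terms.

35/6

a_0 = 5: 5/1  (≤ bound)
a_1 = 1: 6/1  (≤ bound)
a_2 = 4: 29/5  (≤ bound)
a_3 = 1: 35/6  (≤ bound)
a_4 = 10: 379/65  (> 20, stop)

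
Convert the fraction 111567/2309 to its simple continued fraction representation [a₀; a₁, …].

111567 ÷ 2309 → quotient 48, remainder 735
2309 ÷ 735 → quotient 3, remainder 104
735 ÷ 104 → quotient 7, remainder 7
104 ÷ 7 → quotient 14, remainder 6
7 ÷ 6 → quotient 1, remainder 1
6 ÷ 1 → quotient 6, remainder 0

[48; 3, 7, 14, 1, 6]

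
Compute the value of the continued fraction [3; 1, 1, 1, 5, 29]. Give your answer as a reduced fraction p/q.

Compute successive convergents:
a_0 = 3: 3/1
a_1 = 1: 4/1
a_2 = 1: 7/2
a_3 = 1: 11/3
a_4 = 5: 62/17
a_5 = 29: 1809/496

1809/496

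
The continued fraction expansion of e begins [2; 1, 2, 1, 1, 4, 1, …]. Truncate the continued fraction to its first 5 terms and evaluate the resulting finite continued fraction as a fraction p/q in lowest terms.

19/7

Start with 1.
1 + 1/(1/1) = 1 + 1/1 = 2/1
2 + 1/(2/1) = 2 + 1/2 = 5/2
1 + 1/(5/2) = 1 + 2/5 = 7/5
2 + 1/(7/5) = 2 + 5/7 = 19/7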